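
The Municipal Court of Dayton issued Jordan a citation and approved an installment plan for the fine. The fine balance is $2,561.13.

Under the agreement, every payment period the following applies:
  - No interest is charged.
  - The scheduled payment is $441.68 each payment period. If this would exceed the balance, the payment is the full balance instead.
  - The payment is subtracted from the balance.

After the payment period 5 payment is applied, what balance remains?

$352.73

Payment period 1: opening $2,561.13; payment $441.68; balance $2,119.45
Payment period 2: opening $2,119.45; payment $441.68; balance $1,677.77
Payment period 3: opening $1,677.77; payment $441.68; balance $1,236.09
Payment period 4: opening $1,236.09; payment $441.68; balance $794.41
Payment period 5: opening $794.41; payment $441.68; balance $352.73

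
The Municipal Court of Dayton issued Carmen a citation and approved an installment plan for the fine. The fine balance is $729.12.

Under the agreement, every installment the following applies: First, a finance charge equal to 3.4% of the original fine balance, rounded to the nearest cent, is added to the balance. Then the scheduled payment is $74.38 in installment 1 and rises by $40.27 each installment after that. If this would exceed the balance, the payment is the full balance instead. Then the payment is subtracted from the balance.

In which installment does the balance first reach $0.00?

6

# | Opening | Interest | Payment | End bal
1 | $729.12 | $24.79 | $74.38 | $679.53
2 | $679.53 | $24.79 | $114.65 | $589.67
3 | $589.67 | $24.79 | $154.92 | $459.54
4 | $459.54 | $24.79 | $195.19 | $289.14
5 | $289.14 | $24.79 | $235.46 | $78.47
6 | $78.47 | $24.79 | $103.26 | $0.00
Balance reaches $0.00 in installment 6.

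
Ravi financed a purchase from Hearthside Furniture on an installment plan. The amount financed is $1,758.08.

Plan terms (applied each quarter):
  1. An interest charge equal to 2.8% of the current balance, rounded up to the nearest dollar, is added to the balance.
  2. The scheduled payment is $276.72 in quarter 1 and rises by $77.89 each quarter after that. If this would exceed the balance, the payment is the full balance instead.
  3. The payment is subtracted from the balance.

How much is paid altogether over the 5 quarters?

$1,920.08

Quarter 1: $1,758.08 +$50.00 interest = $1,808.08; pay $276.72 → $1,531.36
Quarter 2: $1,531.36 +$43.00 interest = $1,574.36; pay $354.61 → $1,219.75
Quarter 3: $1,219.75 +$35.00 interest = $1,254.75; pay $432.50 → $822.25
Quarter 4: $822.25 +$24.00 interest = $846.25; pay $510.39 → $335.86
Quarter 5: $335.86 +$10.00 interest = $345.86; pay $345.86 → $0.00
Total paid: $1,920.08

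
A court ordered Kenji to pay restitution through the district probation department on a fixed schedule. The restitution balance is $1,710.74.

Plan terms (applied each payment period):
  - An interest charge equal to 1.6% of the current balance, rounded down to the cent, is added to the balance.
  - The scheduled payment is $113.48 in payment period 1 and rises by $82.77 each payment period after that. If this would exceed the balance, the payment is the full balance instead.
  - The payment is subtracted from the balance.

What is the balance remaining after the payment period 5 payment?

Payment period 1: $1,710.74 +$27.37 interest = $1,738.11; pay $113.48 → $1,624.63
Payment period 2: $1,624.63 +$25.99 interest = $1,650.62; pay $196.25 → $1,454.37
Payment period 3: $1,454.37 +$23.26 interest = $1,477.63; pay $279.02 → $1,198.61
Payment period 4: $1,198.61 +$19.17 interest = $1,217.78; pay $361.79 → $855.99
Payment period 5: $855.99 +$13.69 interest = $869.68; pay $444.56 → $425.12

$425.12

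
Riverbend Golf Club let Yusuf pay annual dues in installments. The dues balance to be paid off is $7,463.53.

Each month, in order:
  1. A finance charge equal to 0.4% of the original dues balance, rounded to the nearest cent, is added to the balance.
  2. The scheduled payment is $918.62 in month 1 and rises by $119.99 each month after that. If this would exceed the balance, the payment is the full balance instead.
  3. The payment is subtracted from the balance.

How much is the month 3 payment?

Month 1: $7,463.53 +$29.85 interest = $7,493.38; pay $918.62 → $6,574.76
Month 2: $6,574.76 +$29.85 interest = $6,604.61; pay $1,038.61 → $5,566.00
Month 3: $5,566.00 +$29.85 interest = $5,595.85; pay $1,158.60 → $4,437.25

$1,158.60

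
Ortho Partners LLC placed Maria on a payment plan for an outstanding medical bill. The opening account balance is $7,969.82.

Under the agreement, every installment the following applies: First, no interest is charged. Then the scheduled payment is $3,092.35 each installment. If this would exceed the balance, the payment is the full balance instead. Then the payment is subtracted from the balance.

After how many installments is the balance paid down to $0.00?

3

Installment 1: opening $7,969.82; payment $3,092.35; balance $4,877.47
Installment 2: opening $4,877.47; payment $3,092.35; balance $1,785.12
Installment 3: opening $1,785.12; payment $1,785.12; balance $0.00
Balance reaches $0.00 in installment 3.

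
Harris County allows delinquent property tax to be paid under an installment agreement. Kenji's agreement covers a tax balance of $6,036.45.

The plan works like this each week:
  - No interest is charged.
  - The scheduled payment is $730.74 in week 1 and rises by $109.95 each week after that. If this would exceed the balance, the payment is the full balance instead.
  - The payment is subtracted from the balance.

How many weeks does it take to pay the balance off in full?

Week 1: opening $6,036.45; payment $730.74; balance $5,305.71
Week 2: opening $5,305.71; payment $840.69; balance $4,465.02
Week 3: opening $4,465.02; payment $950.64; balance $3,514.38
Week 4: opening $3,514.38; payment $1,060.59; balance $2,453.79
Week 5: opening $2,453.79; payment $1,170.54; balance $1,283.25
Week 6: opening $1,283.25; payment $1,280.49; balance $2.76
Week 7: opening $2.76; payment $2.76; balance $0.00
Balance reaches $0.00 in week 7.

7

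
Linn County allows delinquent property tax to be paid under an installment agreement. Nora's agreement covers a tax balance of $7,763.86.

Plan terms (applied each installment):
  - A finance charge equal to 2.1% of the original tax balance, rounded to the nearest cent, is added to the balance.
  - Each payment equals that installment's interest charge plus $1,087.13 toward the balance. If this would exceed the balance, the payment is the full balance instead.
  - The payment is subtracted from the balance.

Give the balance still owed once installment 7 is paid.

# | Opening | Interest | Payment | End bal
1 | $7,763.86 | $163.04 | $1,250.17 | $6,676.73
2 | $6,676.73 | $163.04 | $1,250.17 | $5,589.60
3 | $5,589.60 | $163.04 | $1,250.17 | $4,502.47
4 | $4,502.47 | $163.04 | $1,250.17 | $3,415.34
5 | $3,415.34 | $163.04 | $1,250.17 | $2,328.21
6 | $2,328.21 | $163.04 | $1,250.17 | $1,241.08
7 | $1,241.08 | $163.04 | $1,250.17 | $153.95

$153.95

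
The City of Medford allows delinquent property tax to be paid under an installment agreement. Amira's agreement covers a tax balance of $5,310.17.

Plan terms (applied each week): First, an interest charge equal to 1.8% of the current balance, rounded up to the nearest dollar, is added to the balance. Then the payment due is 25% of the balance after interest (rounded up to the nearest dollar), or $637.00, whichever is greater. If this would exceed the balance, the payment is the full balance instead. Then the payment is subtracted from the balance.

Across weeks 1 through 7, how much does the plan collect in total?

Week 1: $5,310.17 +$96.00 interest = $5,406.17; pay $1,352.00 → $4,054.17
Week 2: $4,054.17 +$73.00 interest = $4,127.17; pay $1,032.00 → $3,095.17
Week 3: $3,095.17 +$56.00 interest = $3,151.17; pay $788.00 → $2,363.17
Week 4: $2,363.17 +$43.00 interest = $2,406.17; pay $637.00 → $1,769.17
Week 5: $1,769.17 +$32.00 interest = $1,801.17; pay $637.00 → $1,164.17
Week 6: $1,164.17 +$21.00 interest = $1,185.17; pay $637.00 → $548.17
Week 7: $548.17 +$10.00 interest = $558.17; pay $558.17 → $0.00
Total paid: $5,641.17

$5,641.17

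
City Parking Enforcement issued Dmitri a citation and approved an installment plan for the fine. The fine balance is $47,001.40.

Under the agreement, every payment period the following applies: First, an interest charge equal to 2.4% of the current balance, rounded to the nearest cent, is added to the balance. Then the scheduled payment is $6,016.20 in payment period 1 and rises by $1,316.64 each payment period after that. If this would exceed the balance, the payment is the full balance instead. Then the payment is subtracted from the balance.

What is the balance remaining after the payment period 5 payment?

$7,872.71

# | Opening | Interest | Payment | End bal
1 | $47,001.40 | $1,128.03 | $6,016.20 | $42,113.23
2 | $42,113.23 | $1,010.72 | $7,332.84 | $35,791.11
3 | $35,791.11 | $858.99 | $8,649.48 | $28,000.62
4 | $28,000.62 | $672.01 | $9,966.12 | $18,706.51
5 | $18,706.51 | $448.96 | $11,282.76 | $7,872.71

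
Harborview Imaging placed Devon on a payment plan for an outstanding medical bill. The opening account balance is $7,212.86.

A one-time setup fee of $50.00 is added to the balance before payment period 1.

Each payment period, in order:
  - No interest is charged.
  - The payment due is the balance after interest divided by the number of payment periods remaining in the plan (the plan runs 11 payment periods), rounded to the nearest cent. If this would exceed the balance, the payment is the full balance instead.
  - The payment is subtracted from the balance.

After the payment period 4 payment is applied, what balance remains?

# | Opening | Payment | End bal
1 | $7,262.86 | $660.26 | $6,602.60
2 | $6,602.60 | $660.26 | $5,942.34
3 | $5,942.34 | $660.26 | $5,282.08
4 | $5,282.08 | $660.26 | $4,621.82

$4,621.82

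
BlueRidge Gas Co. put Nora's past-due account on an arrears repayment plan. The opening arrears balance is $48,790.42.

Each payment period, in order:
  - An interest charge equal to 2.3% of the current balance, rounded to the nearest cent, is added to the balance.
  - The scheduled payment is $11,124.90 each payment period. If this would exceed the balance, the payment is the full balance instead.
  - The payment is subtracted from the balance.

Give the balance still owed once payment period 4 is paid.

$7,377.88

Payment period 1: $48,790.42 +$1,122.18 interest = $49,912.60; pay $11,124.90 → $38,787.70
Payment period 2: $38,787.70 +$892.12 interest = $39,679.82; pay $11,124.90 → $28,554.92
Payment period 3: $28,554.92 +$656.76 interest = $29,211.68; pay $11,124.90 → $18,086.78
Payment period 4: $18,086.78 +$416.00 interest = $18,502.78; pay $11,124.90 → $7,377.88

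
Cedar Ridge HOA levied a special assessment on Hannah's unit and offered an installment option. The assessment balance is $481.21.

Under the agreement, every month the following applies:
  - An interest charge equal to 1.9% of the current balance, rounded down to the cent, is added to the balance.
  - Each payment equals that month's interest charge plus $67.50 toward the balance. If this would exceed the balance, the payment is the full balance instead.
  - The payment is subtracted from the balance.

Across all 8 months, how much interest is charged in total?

$37.20

# | Opening | Interest | Payment | End bal
1 | $481.21 | $9.14 | $76.64 | $413.71
2 | $413.71 | $7.86 | $75.36 | $346.21
3 | $346.21 | $6.57 | $74.07 | $278.71
4 | $278.71 | $5.29 | $72.79 | $211.21
5 | $211.21 | $4.01 | $71.51 | $143.71
6 | $143.71 | $2.73 | $70.23 | $76.21
7 | $76.21 | $1.44 | $68.94 | $8.71
8 | $8.71 | $0.16 | $8.87 | $0.00
Total interest: $9.14 + $7.86 + $6.57 + $5.29 + $4.01 + $2.73 + $1.44 + $0.16 = $37.20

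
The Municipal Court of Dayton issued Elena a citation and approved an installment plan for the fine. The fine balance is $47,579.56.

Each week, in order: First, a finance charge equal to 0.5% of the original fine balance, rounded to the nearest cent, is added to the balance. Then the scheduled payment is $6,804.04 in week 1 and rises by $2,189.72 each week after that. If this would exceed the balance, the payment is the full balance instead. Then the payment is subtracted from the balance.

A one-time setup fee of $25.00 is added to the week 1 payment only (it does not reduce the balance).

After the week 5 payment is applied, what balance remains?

Week 1: $47,579.56 +$237.90 interest = $47,817.46; pay $6,804.04 (+ $25.00 fee) → $41,013.42
Week 2: $41,013.42 +$237.90 interest = $41,251.32; pay $8,993.76 → $32,257.56
Week 3: $32,257.56 +$237.90 interest = $32,495.46; pay $11,183.48 → $21,311.98
Week 4: $21,311.98 +$237.90 interest = $21,549.88; pay $13,373.20 → $8,176.68
Week 5: $8,176.68 +$237.90 interest = $8,414.58; pay $8,414.58 → $0.00

$0.00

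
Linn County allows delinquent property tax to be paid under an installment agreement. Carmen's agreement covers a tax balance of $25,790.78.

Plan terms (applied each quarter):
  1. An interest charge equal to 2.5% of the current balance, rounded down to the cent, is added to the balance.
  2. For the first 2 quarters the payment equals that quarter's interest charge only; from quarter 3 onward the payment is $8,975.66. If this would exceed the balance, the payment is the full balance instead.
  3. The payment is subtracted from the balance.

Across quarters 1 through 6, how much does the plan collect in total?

$28,388.76

# | Opening | Interest | Payment | End bal
1 | $25,790.78 | $644.76 | $644.76 | $25,790.78
2 | $25,790.78 | $644.76 | $644.76 | $25,790.78
3 | $25,790.78 | $644.76 | $8,975.66 | $17,459.88
4 | $17,459.88 | $436.49 | $8,975.66 | $8,920.71
5 | $8,920.71 | $223.01 | $8,975.66 | $168.06
6 | $168.06 | $4.20 | $172.26 | $0.00
Total paid: $28,388.76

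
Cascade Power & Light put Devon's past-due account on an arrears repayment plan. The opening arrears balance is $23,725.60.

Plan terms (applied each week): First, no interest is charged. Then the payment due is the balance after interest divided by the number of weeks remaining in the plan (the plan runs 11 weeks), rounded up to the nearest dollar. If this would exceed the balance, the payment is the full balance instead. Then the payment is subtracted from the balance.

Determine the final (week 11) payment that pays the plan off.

Week 1: opening $23,725.60; payment $2,157.00; balance $21,568.60
Week 2: opening $21,568.60; payment $2,157.00; balance $19,411.60
Week 3: opening $19,411.60; payment $2,157.00; balance $17,254.60
Week 4: opening $17,254.60; payment $2,157.00; balance $15,097.60
Week 5: opening $15,097.60; payment $2,157.00; balance $12,940.60
Week 6: opening $12,940.60; payment $2,157.00; balance $10,783.60
Week 7: opening $10,783.60; payment $2,157.00; balance $8,626.60
Week 8: opening $8,626.60; payment $2,157.00; balance $6,469.60
Week 9: opening $6,469.60; payment $2,157.00; balance $4,312.60
Week 10: opening $4,312.60; payment $2,157.00; balance $2,155.60
Week 11: opening $2,155.60; payment $2,155.60; balance $0.00

$2,155.60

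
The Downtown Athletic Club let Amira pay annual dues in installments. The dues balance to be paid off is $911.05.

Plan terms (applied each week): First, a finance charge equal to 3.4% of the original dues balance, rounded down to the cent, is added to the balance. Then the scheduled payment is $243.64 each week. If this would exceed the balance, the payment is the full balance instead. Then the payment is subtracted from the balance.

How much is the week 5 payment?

$91.34

Week 1: opening $911.05; interest $30.97 → $942.02; payment $243.64; balance $698.38
Week 2: opening $698.38; interest $30.97 → $729.35; payment $243.64; balance $485.71
Week 3: opening $485.71; interest $30.97 → $516.68; payment $243.64; balance $273.04
Week 4: opening $273.04; interest $30.97 → $304.01; payment $243.64; balance $60.37
Week 5: opening $60.37; interest $30.97 → $91.34; payment $91.34; balance $0.00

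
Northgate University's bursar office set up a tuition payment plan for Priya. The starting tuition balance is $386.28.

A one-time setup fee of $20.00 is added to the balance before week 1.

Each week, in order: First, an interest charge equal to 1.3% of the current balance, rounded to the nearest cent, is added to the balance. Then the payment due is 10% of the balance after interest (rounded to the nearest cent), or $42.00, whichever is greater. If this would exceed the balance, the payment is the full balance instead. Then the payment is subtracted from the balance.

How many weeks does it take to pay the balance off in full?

Week 1: opening $406.28; interest $5.28 → $411.56; payment $42.00; balance $369.56
Week 2: opening $369.56; interest $4.80 → $374.36; payment $42.00; balance $332.36
Week 3: opening $332.36; interest $4.32 → $336.68; payment $42.00; balance $294.68
Week 4: opening $294.68; interest $3.83 → $298.51; payment $42.00; balance $256.51
Week 5: opening $256.51; interest $3.33 → $259.84; payment $42.00; balance $217.84
Week 6: opening $217.84; interest $2.83 → $220.67; payment $42.00; balance $178.67
Week 7: opening $178.67; interest $2.32 → $180.99; payment $42.00; balance $138.99
Week 8: opening $138.99; interest $1.81 → $140.80; payment $42.00; balance $98.80
Week 9: opening $98.80; interest $1.28 → $100.08; payment $42.00; balance $58.08
Week 10: opening $58.08; interest $0.76 → $58.84; payment $42.00; balance $16.84
Week 11: opening $16.84; interest $0.22 → $17.06; payment $17.06; balance $0.00
Balance reaches $0.00 in week 11.

11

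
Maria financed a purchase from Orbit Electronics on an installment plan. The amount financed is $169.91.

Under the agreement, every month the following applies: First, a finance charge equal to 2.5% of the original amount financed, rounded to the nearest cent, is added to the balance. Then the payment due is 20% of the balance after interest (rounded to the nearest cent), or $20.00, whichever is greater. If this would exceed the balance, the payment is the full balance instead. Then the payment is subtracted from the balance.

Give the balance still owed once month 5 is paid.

$63.79

Month 1: $169.91 +$4.25 interest = $174.16; pay $34.83 → $139.33
Month 2: $139.33 +$4.25 interest = $143.58; pay $28.72 → $114.86
Month 3: $114.86 +$4.25 interest = $119.11; pay $23.82 → $95.29
Month 4: $95.29 +$4.25 interest = $99.54; pay $20.00 → $79.54
Month 5: $79.54 +$4.25 interest = $83.79; pay $20.00 → $63.79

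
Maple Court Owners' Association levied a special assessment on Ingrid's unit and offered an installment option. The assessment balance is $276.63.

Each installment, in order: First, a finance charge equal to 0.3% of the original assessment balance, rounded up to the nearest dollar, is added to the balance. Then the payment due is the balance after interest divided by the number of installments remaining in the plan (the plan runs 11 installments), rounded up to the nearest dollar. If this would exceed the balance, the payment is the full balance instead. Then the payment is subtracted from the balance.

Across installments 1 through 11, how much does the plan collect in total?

$287.63

Installment 1: opening $276.63; interest $1.00 → $277.63; payment $26.00; balance $251.63
Installment 2: opening $251.63; interest $1.00 → $252.63; payment $26.00; balance $226.63
Installment 3: opening $226.63; interest $1.00 → $227.63; payment $26.00; balance $201.63
Installment 4: opening $201.63; interest $1.00 → $202.63; payment $26.00; balance $176.63
Installment 5: opening $176.63; interest $1.00 → $177.63; payment $26.00; balance $151.63
Installment 6: opening $151.63; interest $1.00 → $152.63; payment $26.00; balance $126.63
Installment 7: opening $126.63; interest $1.00 → $127.63; payment $26.00; balance $101.63
Installment 8: opening $101.63; interest $1.00 → $102.63; payment $26.00; balance $76.63
Installment 9: opening $76.63; interest $1.00 → $77.63; payment $26.00; balance $51.63
Installment 10: opening $51.63; interest $1.00 → $52.63; payment $27.00; balance $25.63
Installment 11: opening $25.63; interest $1.00 → $26.63; payment $26.63; balance $0.00
Total paid: $287.63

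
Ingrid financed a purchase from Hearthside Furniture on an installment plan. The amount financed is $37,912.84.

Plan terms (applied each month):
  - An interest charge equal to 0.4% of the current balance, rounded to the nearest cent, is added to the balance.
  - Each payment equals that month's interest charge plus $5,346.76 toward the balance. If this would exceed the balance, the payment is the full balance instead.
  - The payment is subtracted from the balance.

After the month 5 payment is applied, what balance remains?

$11,179.04

Month 1: $37,912.84 +$151.65 interest = $38,064.49; pay $5,498.41 → $32,566.08
Month 2: $32,566.08 +$130.26 interest = $32,696.34; pay $5,477.02 → $27,219.32
Month 3: $27,219.32 +$108.88 interest = $27,328.20; pay $5,455.64 → $21,872.56
Month 4: $21,872.56 +$87.49 interest = $21,960.05; pay $5,434.25 → $16,525.80
Month 5: $16,525.80 +$66.10 interest = $16,591.90; pay $5,412.86 → $11,179.04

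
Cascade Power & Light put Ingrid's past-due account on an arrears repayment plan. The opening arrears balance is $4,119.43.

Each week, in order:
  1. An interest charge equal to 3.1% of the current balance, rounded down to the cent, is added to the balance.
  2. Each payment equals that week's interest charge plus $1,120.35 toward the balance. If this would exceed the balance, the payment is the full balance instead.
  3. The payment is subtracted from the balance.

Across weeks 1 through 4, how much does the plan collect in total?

$4,421.84

Week 1: $4,119.43 +$127.70 interest = $4,247.13; pay $1,248.05 → $2,999.08
Week 2: $2,999.08 +$92.97 interest = $3,092.05; pay $1,213.32 → $1,878.73
Week 3: $1,878.73 +$58.24 interest = $1,936.97; pay $1,178.59 → $758.38
Week 4: $758.38 +$23.50 interest = $781.88; pay $781.88 → $0.00
Total paid: $4,421.84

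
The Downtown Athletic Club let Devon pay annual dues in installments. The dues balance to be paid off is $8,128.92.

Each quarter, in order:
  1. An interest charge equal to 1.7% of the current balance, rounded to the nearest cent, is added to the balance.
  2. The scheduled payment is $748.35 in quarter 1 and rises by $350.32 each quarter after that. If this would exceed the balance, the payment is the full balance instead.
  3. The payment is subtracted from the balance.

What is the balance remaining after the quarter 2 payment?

Quarter 1: opening $8,128.92; interest $138.19 → $8,267.11; payment $748.35; balance $7,518.76
Quarter 2: opening $7,518.76; interest $127.82 → $7,646.58; payment $1,098.67; balance $6,547.91

$6,547.91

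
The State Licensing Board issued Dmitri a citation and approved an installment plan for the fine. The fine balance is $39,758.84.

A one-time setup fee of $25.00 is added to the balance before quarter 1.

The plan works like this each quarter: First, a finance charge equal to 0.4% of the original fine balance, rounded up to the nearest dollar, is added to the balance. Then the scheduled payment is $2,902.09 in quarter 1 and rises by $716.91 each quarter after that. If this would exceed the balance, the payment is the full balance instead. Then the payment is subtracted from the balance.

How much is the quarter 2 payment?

$3,619.00

Quarter 1: $39,783.84 +$160.00 interest = $39,943.84; pay $2,902.09 → $37,041.75
Quarter 2: $37,041.75 +$160.00 interest = $37,201.75; pay $3,619.00 → $33,582.75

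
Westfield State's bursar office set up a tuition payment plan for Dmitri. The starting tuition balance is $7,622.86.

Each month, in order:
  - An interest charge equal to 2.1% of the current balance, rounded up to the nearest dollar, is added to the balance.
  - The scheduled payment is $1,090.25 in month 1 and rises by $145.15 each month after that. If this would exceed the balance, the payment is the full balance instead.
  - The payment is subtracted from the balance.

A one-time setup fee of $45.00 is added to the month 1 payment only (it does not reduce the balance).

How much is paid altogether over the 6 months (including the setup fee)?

Month 1: opening $7,622.86; interest $161.00 → $7,783.86; payment $1,090.25 (+ $45.00 fee); balance $6,693.61
Month 2: opening $6,693.61; interest $141.00 → $6,834.61; payment $1,235.40; balance $5,599.21
Month 3: opening $5,599.21; interest $118.00 → $5,717.21; payment $1,380.55; balance $4,336.66
Month 4: opening $4,336.66; interest $92.00 → $4,428.66; payment $1,525.70; balance $2,902.96
Month 5: opening $2,902.96; interest $61.00 → $2,963.96; payment $1,670.85; balance $1,293.11
Month 6: opening $1,293.11; interest $28.00 → $1,321.11; payment $1,321.11; balance $0.00
Total paid: $8,268.86

$8,268.86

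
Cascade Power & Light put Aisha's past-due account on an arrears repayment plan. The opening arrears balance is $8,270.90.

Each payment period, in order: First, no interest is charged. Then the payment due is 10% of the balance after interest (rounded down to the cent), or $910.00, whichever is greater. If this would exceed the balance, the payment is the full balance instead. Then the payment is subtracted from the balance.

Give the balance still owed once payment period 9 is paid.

# | Opening | Payment | End bal
1 | $8,270.90 | $910.00 | $7,360.90
2 | $7,360.90 | $910.00 | $6,450.90
3 | $6,450.90 | $910.00 | $5,540.90
4 | $5,540.90 | $910.00 | $4,630.90
5 | $4,630.90 | $910.00 | $3,720.90
6 | $3,720.90 | $910.00 | $2,810.90
7 | $2,810.90 | $910.00 | $1,900.90
8 | $1,900.90 | $910.00 | $990.90
9 | $990.90 | $910.00 | $80.90

$80.90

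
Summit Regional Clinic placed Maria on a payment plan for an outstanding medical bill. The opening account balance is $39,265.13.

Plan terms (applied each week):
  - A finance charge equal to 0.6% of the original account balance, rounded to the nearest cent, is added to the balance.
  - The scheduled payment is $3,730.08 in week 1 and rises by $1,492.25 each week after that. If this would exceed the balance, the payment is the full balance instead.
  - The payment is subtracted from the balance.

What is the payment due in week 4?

Week 1: $39,265.13 +$235.59 interest = $39,500.72; pay $3,730.08 → $35,770.64
Week 2: $35,770.64 +$235.59 interest = $36,006.23; pay $5,222.33 → $30,783.90
Week 3: $30,783.90 +$235.59 interest = $31,019.49; pay $6,714.58 → $24,304.91
Week 4: $24,304.91 +$235.59 interest = $24,540.50; pay $8,206.83 → $16,333.67

$8,206.83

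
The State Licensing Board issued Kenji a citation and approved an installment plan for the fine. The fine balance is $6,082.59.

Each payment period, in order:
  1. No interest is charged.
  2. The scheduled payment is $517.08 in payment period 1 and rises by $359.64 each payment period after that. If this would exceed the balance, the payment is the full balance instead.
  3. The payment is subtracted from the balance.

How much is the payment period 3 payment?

# | Opening | Payment | End bal
1 | $6,082.59 | $517.08 | $5,565.51
2 | $5,565.51 | $876.72 | $4,688.79
3 | $4,688.79 | $1,236.36 | $3,452.43

$1,236.36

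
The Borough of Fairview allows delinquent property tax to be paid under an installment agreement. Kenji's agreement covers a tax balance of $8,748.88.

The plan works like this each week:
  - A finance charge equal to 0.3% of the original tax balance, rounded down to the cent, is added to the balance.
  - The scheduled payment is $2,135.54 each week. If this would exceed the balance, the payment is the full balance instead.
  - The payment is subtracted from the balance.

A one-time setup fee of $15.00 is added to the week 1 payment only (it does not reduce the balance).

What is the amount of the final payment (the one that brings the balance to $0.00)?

Week 1: $8,748.88 +$26.24 interest = $8,775.12; pay $2,135.54 (+ $15.00 fee) → $6,639.58
Week 2: $6,639.58 +$26.24 interest = $6,665.82; pay $2,135.54 → $4,530.28
Week 3: $4,530.28 +$26.24 interest = $4,556.52; pay $2,135.54 → $2,420.98
Week 4: $2,420.98 +$26.24 interest = $2,447.22; pay $2,135.54 → $311.68
Week 5: $311.68 +$26.24 interest = $337.92; pay $337.92 → $0.00

$337.92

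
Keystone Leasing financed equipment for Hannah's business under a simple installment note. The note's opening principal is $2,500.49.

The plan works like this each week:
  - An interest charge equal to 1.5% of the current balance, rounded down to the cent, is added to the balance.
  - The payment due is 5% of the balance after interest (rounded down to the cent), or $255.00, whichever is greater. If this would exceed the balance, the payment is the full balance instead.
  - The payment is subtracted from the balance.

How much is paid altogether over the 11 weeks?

Week 1: opening $2,500.49; interest $37.50 → $2,537.99; payment $255.00; balance $2,282.99
Week 2: opening $2,282.99; interest $34.24 → $2,317.23; payment $255.00; balance $2,062.23
Week 3: opening $2,062.23; interest $30.93 → $2,093.16; payment $255.00; balance $1,838.16
Week 4: opening $1,838.16; interest $27.57 → $1,865.73; payment $255.00; balance $1,610.73
Week 5: opening $1,610.73; interest $24.16 → $1,634.89; payment $255.00; balance $1,379.89
Week 6: opening $1,379.89; interest $20.69 → $1,400.58; payment $255.00; balance $1,145.58
Week 7: opening $1,145.58; interest $17.18 → $1,162.76; payment $255.00; balance $907.76
Week 8: opening $907.76; interest $13.61 → $921.37; payment $255.00; balance $666.37
Week 9: opening $666.37; interest $9.99 → $676.36; payment $255.00; balance $421.36
Week 10: opening $421.36; interest $6.32 → $427.68; payment $255.00; balance $172.68
Week 11: opening $172.68; interest $2.59 → $175.27; payment $175.27; balance $0.00
Total paid: $2,725.27

$2,725.27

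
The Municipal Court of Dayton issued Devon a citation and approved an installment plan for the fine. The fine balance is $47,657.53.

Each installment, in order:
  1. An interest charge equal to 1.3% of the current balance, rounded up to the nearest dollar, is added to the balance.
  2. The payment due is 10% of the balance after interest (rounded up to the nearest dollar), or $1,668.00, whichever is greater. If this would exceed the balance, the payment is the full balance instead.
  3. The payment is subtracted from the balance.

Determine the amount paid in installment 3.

Installment 1: opening $47,657.53; interest $620.00 → $48,277.53; payment $4,828.00; balance $43,449.53
Installment 2: opening $43,449.53; interest $565.00 → $44,014.53; payment $4,402.00; balance $39,612.53
Installment 3: opening $39,612.53; interest $515.00 → $40,127.53; payment $4,013.00; balance $36,114.53

$4,013.00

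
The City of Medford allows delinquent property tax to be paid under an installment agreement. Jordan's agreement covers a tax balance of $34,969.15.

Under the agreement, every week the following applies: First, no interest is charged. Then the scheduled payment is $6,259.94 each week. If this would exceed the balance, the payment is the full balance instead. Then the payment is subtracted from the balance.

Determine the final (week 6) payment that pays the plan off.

$3,669.45

Week 1: opening $34,969.15; payment $6,259.94; balance $28,709.21
Week 2: opening $28,709.21; payment $6,259.94; balance $22,449.27
Week 3: opening $22,449.27; payment $6,259.94; balance $16,189.33
Week 4: opening $16,189.33; payment $6,259.94; balance $9,929.39
Week 5: opening $9,929.39; payment $6,259.94; balance $3,669.45
Week 6: opening $3,669.45; payment $3,669.45; balance $0.00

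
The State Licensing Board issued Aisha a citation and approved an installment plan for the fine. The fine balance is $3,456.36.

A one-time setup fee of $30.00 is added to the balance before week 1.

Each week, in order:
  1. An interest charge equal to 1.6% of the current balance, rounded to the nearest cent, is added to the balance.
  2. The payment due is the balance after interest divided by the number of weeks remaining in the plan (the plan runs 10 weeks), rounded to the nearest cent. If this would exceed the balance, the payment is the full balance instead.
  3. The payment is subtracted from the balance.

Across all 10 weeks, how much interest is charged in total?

$321.99

Week 1: opening $3,486.36; interest $55.78 → $3,542.14; payment $354.21; balance $3,187.93
Week 2: opening $3,187.93; interest $51.01 → $3,238.94; payment $359.88; balance $2,879.06
Week 3: opening $2,879.06; interest $46.06 → $2,925.12; payment $365.64; balance $2,559.48
Week 4: opening $2,559.48; interest $40.95 → $2,600.43; payment $371.49; balance $2,228.94
Week 5: opening $2,228.94; interest $35.66 → $2,264.60; payment $377.43; balance $1,887.17
Week 6: opening $1,887.17; interest $30.19 → $1,917.36; payment $383.47; balance $1,533.89
Week 7: opening $1,533.89; interest $24.54 → $1,558.43; payment $389.61; balance $1,168.82
Week 8: opening $1,168.82; interest $18.70 → $1,187.52; payment $395.84; balance $791.68
Week 9: opening $791.68; interest $12.67 → $804.35; payment $402.18; balance $402.17
Week 10: opening $402.17; interest $6.43 → $408.60; payment $408.60; balance $0.00
Total interest: $55.78 + $51.01 + $46.06 + $40.95 + $35.66 + $30.19 + $24.54 + $18.70 + $12.67 + $6.43 = $321.99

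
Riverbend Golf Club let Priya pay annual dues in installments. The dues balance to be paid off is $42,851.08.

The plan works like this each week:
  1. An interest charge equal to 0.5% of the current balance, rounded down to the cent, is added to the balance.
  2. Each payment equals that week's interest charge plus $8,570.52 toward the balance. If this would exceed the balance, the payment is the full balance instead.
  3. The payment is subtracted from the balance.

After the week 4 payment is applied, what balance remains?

Week 1: opening $42,851.08; interest $214.25 → $43,065.33; payment $8,784.77; balance $34,280.56
Week 2: opening $34,280.56; interest $171.40 → $34,451.96; payment $8,741.92; balance $25,710.04
Week 3: opening $25,710.04; interest $128.55 → $25,838.59; payment $8,699.07; balance $17,139.52
Week 4: opening $17,139.52; interest $85.69 → $17,225.21; payment $8,656.21; balance $8,569.00

$8,569.00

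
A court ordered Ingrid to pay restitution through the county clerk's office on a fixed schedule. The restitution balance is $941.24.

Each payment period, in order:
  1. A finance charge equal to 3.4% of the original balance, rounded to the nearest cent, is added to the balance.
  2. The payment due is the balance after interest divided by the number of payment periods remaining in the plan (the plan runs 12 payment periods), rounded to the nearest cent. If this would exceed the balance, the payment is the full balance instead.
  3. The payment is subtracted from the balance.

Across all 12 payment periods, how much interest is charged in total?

# | Opening | Interest | Payment | End bal
1 | $941.24 | $32.00 | $81.10 | $892.14
2 | $892.14 | $32.00 | $84.01 | $840.13
3 | $840.13 | $32.00 | $87.21 | $784.92
4 | $784.92 | $32.00 | $90.77 | $726.15
5 | $726.15 | $32.00 | $94.77 | $663.38
6 | $663.38 | $32.00 | $99.34 | $596.04
7 | $596.04 | $32.00 | $104.67 | $523.37
8 | $523.37 | $32.00 | $111.07 | $444.30
9 | $444.30 | $32.00 | $119.08 | $357.22
10 | $357.22 | $32.00 | $129.74 | $259.48
11 | $259.48 | $32.00 | $145.74 | $145.74
12 | $145.74 | $32.00 | $177.74 | $0.00
Total interest: $32.00 + $32.00 + $32.00 + $32.00 + $32.00 + $32.00 + $32.00 + $32.00 + $32.00 + $32.00 + $32.00 + $32.00 = $384.00

$384.00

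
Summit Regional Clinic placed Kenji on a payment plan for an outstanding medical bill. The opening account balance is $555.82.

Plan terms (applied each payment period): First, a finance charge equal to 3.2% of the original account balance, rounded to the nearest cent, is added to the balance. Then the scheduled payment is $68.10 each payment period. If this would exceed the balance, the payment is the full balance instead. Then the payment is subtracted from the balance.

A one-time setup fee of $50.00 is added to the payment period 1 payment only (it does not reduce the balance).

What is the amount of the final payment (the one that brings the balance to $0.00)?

$20.20

# | Opening | Interest | Payment | Fee | End bal
1 | $555.82 | $17.79 | $68.10 | $50.00 | $505.51
2 | $505.51 | $17.79 | $68.10 | — | $455.20
3 | $455.20 | $17.79 | $68.10 | — | $404.89
4 | $404.89 | $17.79 | $68.10 | — | $354.58
5 | $354.58 | $17.79 | $68.10 | — | $304.27
6 | $304.27 | $17.79 | $68.10 | — | $253.96
7 | $253.96 | $17.79 | $68.10 | — | $203.65
8 | $203.65 | $17.79 | $68.10 | — | $153.34
9 | $153.34 | $17.79 | $68.10 | — | $103.03
10 | $103.03 | $17.79 | $68.10 | — | $52.72
11 | $52.72 | $17.79 | $68.10 | — | $2.41
12 | $2.41 | $17.79 | $20.20 | — | $0.00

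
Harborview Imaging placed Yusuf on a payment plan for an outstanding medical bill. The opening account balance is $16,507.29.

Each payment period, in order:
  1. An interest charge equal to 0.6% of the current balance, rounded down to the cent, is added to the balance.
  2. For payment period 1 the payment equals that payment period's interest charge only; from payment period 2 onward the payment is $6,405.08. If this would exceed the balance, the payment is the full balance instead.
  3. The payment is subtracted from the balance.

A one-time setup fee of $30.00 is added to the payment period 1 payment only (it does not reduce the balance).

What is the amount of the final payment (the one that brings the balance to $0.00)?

Payment period 1: $16,507.29 +$99.04 interest = $16,606.33; pay $99.04 (+ $30.00 fee) → $16,507.29
Payment period 2: $16,507.29 +$99.04 interest = $16,606.33; pay $6,405.08 → $10,201.25
Payment period 3: $10,201.25 +$61.20 interest = $10,262.45; pay $6,405.08 → $3,857.37
Payment period 4: $3,857.37 +$23.14 interest = $3,880.51; pay $3,880.51 → $0.00

$3,880.51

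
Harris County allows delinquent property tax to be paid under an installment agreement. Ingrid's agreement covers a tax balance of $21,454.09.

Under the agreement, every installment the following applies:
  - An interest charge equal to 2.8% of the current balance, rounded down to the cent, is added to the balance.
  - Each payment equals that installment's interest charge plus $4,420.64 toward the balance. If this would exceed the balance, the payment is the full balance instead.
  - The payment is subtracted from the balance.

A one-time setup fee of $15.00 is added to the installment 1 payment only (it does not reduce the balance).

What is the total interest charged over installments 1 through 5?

$1,765.77

# | Opening | Interest | Payment | Fee | End bal
1 | $21,454.09 | $600.71 | $5,021.35 | $15.00 | $17,033.45
2 | $17,033.45 | $476.93 | $4,897.57 | — | $12,612.81
3 | $12,612.81 | $353.15 | $4,773.79 | — | $8,192.17
4 | $8,192.17 | $229.38 | $4,650.02 | — | $3,771.53
5 | $3,771.53 | $105.60 | $3,877.13 | — | $0.00
Total interest: $600.71 + $476.93 + $353.15 + $229.38 + $105.60 = $1,765.77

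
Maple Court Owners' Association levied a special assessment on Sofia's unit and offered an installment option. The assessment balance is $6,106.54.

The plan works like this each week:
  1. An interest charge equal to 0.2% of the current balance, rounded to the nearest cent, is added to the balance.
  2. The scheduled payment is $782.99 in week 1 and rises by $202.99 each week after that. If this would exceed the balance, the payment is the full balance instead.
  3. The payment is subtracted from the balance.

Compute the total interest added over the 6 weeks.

Week 1: $6,106.54 +$12.21 interest = $6,118.75; pay $782.99 → $5,335.76
Week 2: $5,335.76 +$10.67 interest = $5,346.43; pay $985.98 → $4,360.45
Week 3: $4,360.45 +$8.72 interest = $4,369.17; pay $1,188.97 → $3,180.20
Week 4: $3,180.20 +$6.36 interest = $3,186.56; pay $1,391.96 → $1,794.60
Week 5: $1,794.60 +$3.59 interest = $1,798.19; pay $1,594.95 → $203.24
Week 6: $203.24 +$0.41 interest = $203.65; pay $203.65 → $0.00
Total interest: $12.21 + $10.67 + $8.72 + $6.36 + $3.59 + $0.41 = $41.96

$41.96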